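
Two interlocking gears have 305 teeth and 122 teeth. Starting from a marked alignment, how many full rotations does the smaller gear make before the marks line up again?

The first common completion time is the LCM of the periods.
305 = 5 × 61
122 = 2 × 61
LCM(305, 122) = 2 × 5 × 61 = 610.
Rotations for period 122: 610 / 122 = 5.

5 rotations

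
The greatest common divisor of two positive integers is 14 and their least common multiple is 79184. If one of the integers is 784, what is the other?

1414

For two integers, gcd × lcm = product, so the other is (14 × 79184) / 784 = 1108576 / 784 = 1414.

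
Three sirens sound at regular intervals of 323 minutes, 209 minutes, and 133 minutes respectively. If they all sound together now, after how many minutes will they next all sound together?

24871 minutes

We need the least common multiple of the intervals.
323 = 17 × 19
209 = 11 × 19
133 = 7 × 19
LCM(323, 209, 133) = 7 × 11 × 17 × 19 = 24871.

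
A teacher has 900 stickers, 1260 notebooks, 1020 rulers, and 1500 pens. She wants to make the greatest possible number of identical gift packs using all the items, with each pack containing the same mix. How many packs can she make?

The pack count must divide each quantity, so the greatest is gcd(900, 1260, 1020, 1500).
900 = 2^2 × 3^2 × 5^2
1260 = 2^2 × 3^2 × 5 × 7
1020 = 2^2 × 3 × 5 × 17
1500 = 2^2 × 3 × 5^3
gcd(900, 1260, 1020, 1500) = 2^2 × 3 × 5 = 60.

60 packs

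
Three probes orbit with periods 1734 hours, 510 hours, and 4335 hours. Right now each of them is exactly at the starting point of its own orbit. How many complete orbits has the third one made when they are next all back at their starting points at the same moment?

The first common completion time is the LCM of the periods.
1734 = 2 × 3 × 17^2
510 = 2 × 3 × 5 × 17
4335 = 3 × 5 × 17^2
LCM(1734, 510, 4335) = 2 × 3 × 5 × 17^2 = 8670.
Orbits for period 4335: 8670 / 4335 = 2.

2 orbits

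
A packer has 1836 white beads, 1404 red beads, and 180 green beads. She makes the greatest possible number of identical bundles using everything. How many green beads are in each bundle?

5

Number of bundles = gcd(1836, 1404, 180).
1836 = 2^2 × 3^3 × 17
1404 = 2^2 × 3^3 × 13
180 = 2^2 × 3^2 × 5
gcd(1836, 1404, 180) = 2^2 × 3^2 = 36.
green beads per bundle = 180 / 36 = 5.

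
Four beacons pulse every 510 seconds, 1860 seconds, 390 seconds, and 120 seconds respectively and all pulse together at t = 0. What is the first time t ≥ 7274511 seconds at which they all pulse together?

Joint pulses occur at multiples of LCM(510, 1860, 390, 120).
510 = 2 × 3 × 5 × 17
1860 = 2^2 × 3 × 5 × 31
390 = 2 × 3 × 5 × 13
120 = 2^3 × 3 × 5
LCM(510, 1860, 390, 120) = 2^3 × 3 × 5 × 13 × 17 × 31 = 822120.
Smallest multiple of 822120 that is ≥ 7274511: ⌈7274511/822120⌉ × 822120 = 9 × 822120 = 7399080.

7399080 seconds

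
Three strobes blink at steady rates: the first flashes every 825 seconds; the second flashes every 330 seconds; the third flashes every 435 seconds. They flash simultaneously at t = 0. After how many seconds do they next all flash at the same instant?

The first simultaneous occurrence is after LCM of the individual periods.
825 = 3 × 5^2 × 11
330 = 2 × 3 × 5 × 11
435 = 3 × 5 × 29
LCM(825, 330, 435) = 2 × 3 × 5^2 × 11 × 29 = 47850.

47850 seconds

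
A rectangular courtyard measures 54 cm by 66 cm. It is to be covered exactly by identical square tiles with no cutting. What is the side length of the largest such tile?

The tile side must divide both 54 and 66, so the largest is their gcd.
54 = 2 × 3^3
66 = 2 × 3 × 11
gcd(54, 66) = 2 × 3 = 6.

6 cm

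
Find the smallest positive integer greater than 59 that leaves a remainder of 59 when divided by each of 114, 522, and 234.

128993

N − 59 must be a common multiple of 114, 522, and 234.
114 = 2 × 3 × 19
522 = 2 × 3^2 × 29
234 = 2 × 3^2 × 13
LCM(114, 522, 234) = 2 × 3^2 × 13 × 19 × 29 = 128934.
Smallest N > 59 is LCM + 59 = 128934 + 59 = 128993.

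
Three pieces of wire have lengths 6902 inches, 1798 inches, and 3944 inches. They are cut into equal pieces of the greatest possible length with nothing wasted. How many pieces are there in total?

Piece length = gcd(6902, 1798, 3944).
6902 = 2 × 7 × 17 × 29
1798 = 2 × 29 × 31
3944 = 2^3 × 17 × 29
gcd(6902, 1798, 3944) = 2 × 29 = 58.
Total pieces = 6902/58 + 1798/58 + 3944/58 = 119 + 31 + 68 = 218.

218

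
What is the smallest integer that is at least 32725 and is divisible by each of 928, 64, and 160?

37120

The integer must be a common multiple of 928, 64, and 160, so a multiple of their LCM.
928 = 2^5 × 29
64 = 2^6
160 = 2^5 × 5
LCM(928, 64, 160) = 2^6 × 5 × 29 = 9280.
Smallest multiple of 9280 that is ≥ 32725: ⌈32725/9280⌉ × 9280 = 4 × 9280 = 37120.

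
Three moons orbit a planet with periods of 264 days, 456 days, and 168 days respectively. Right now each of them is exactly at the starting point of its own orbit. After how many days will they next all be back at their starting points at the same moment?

We need the least common multiple of the intervals.
264 = 2^3 × 3 × 11
456 = 2^3 × 3 × 19
168 = 2^3 × 3 × 7
LCM(264, 456, 168) = 2^3 × 3 × 7 × 11 × 19 = 35112.

35112 days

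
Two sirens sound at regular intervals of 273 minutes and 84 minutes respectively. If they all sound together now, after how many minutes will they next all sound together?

The first simultaneous occurrence is after LCM of the individual periods.
273 = 3 × 7 × 13
84 = 2^2 × 3 × 7
LCM(273, 84) = 2^2 × 3 × 7 × 13 = 1092.

1092 minutes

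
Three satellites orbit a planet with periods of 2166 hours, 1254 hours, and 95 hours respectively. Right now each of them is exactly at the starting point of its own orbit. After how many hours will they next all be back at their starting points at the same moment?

They coincide at every common multiple of the periods; the first is the LCM.
2166 = 2 × 3 × 19^2
1254 = 2 × 3 × 11 × 19
95 = 5 × 19
LCM(2166, 1254, 95) = 2 × 3 × 5 × 11 × 19^2 = 119130.

119130 hours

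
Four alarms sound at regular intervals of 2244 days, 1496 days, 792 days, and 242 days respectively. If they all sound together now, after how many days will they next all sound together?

148104 days

They coincide at every common multiple of the periods; the first is the LCM.
2244 = 2^2 × 3 × 11 × 17
1496 = 2^3 × 11 × 17
792 = 2^3 × 3^2 × 11
242 = 2 × 11^2
LCM(2244, 1496, 792, 242) = 2^3 × 3^2 × 11^2 × 17 = 148104.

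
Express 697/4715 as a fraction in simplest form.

697 = 17 × 41
4715 = 5 × 23 × 41
gcd(697, 4715) = 41.
Divide numerator and denominator by 41: 697/4715 = 17/115.

17/115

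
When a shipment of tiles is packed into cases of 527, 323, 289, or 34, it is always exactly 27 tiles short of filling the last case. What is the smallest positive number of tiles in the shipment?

Being 27 short of a full case of size k means N ≡ −27 (mod k), i.e. N + 27 is a multiple of each size.
527 = 17 × 31
323 = 17 × 19
289 = 17^2
34 = 2 × 17
LCM(527, 323, 289, 34) = 2 × 17^2 × 19 × 31 = 340442.
Smallest positive N is 340442 − 27 = 340415.

340415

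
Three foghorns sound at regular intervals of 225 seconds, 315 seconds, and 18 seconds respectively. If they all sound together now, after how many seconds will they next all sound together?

We need the least common multiple of the intervals.
225 = 3^2 × 5^2
315 = 3^2 × 5 × 7
18 = 2 × 3^2
LCM(225, 315, 18) = 2 × 3^2 × 5^2 × 7 = 3150.

3150 seconds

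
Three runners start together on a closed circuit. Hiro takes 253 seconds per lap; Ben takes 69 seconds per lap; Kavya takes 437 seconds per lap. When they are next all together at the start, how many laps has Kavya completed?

They are all back at their starting positions together after one LCM of the periods.
253 = 11 × 23
69 = 3 × 23
437 = 19 × 23
LCM(253, 69, 437) = 3 × 11 × 19 × 23 = 14421.
Laps for period 437: 14421 / 437 = 33.

33 laps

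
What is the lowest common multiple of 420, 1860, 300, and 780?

420 = 2^2 × 3 × 5 × 7
1860 = 2^2 × 3 × 5 × 31
300 = 2^2 × 3 × 5^2
780 = 2^2 × 3 × 5 × 13
LCM(420, 1860, 300, 780) = 2^2 × 3 × 5^2 × 7 × 13 × 31 = 846300.

846300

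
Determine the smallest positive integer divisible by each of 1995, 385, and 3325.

1995 = 3 × 5 × 7 × 19
385 = 5 × 7 × 11
3325 = 5^2 × 7 × 19
LCM(1995, 385, 3325) = 3 × 5^2 × 7 × 11 × 19 = 109725.

109725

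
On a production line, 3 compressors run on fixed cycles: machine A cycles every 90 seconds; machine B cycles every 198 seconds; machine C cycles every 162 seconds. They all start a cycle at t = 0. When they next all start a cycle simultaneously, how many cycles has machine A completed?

The first common completion time is the LCM of the periods.
90 = 2 × 3^2 × 5
198 = 2 × 3^2 × 11
162 = 2 × 3^4
LCM(90, 198, 162) = 2 × 3^4 × 5 × 11 = 8910.
Cycles for period 90: 8910 / 90 = 99.

99 cycles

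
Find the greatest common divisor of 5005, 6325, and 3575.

55

5005 = 5 × 7 × 11 × 13
6325 = 5^2 × 11 × 23
3575 = 5^2 × 11 × 13
gcd(5005, 6325, 3575) = 5 × 11 = 55.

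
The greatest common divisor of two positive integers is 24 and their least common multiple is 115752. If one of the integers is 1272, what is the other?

For two integers, gcd × lcm = product, so the other is (24 × 115752) / 1272 = 2778048 / 1272 = 2184.

2184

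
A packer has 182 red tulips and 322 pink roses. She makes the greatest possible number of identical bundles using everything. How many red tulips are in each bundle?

13

Number of bundles = gcd(182, 322).
182 = 2 × 7 × 13
322 = 2 × 7 × 23
gcd(182, 322) = 2 × 7 = 14.
red tulips per bundle = 182 / 14 = 13.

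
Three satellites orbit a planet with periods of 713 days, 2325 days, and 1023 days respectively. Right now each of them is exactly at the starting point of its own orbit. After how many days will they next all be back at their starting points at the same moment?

They coincide at every common multiple of the periods; the first is the LCM.
713 = 23 × 31
2325 = 3 × 5^2 × 31
1023 = 3 × 11 × 31
LCM(713, 2325, 1023) = 3 × 5^2 × 11 × 23 × 31 = 588225.

588225 days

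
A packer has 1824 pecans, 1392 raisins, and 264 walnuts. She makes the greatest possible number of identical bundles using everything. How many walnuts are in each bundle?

11

Number of bundles = gcd(1824, 1392, 264).
1824 = 2^5 × 3 × 19
1392 = 2^4 × 3 × 29
264 = 2^3 × 3 × 11
gcd(1824, 1392, 264) = 2^3 × 3 = 24.
walnuts per bundle = 264 / 24 = 11.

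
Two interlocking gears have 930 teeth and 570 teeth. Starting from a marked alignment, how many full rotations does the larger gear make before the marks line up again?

All finish a whole number of cycles simultaneously at t = LCM of the periods.
930 = 2 × 3 × 5 × 31
570 = 2 × 3 × 5 × 19
LCM(930, 570) = 2 × 3 × 5 × 19 × 31 = 17670.
Rotations for period 930: 17670 / 930 = 19.

19 rotations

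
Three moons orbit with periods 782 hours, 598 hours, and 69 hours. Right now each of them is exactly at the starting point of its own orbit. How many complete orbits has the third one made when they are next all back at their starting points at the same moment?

All finish a whole number of cycles simultaneously at t = LCM of the periods.
782 = 2 × 17 × 23
598 = 2 × 13 × 23
69 = 3 × 23
LCM(782, 598, 69) = 2 × 3 × 13 × 17 × 23 = 30498.
Orbits for period 69: 30498 / 69 = 442.

442 orbits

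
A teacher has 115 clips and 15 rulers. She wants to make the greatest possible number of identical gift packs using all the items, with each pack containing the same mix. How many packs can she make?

5 packs

By the Euclidean algorithm:
115 = 7 × 15 + 10
15 = 1 × 10 + 5
10 = 2 × 5 + 0
gcd(115, 15) = 5.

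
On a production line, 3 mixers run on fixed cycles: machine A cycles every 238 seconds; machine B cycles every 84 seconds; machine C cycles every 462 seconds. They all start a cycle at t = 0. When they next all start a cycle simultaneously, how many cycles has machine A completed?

The first common completion time is the LCM of the periods.
238 = 2 × 7 × 17
84 = 2^2 × 3 × 7
462 = 2 × 3 × 7 × 11
LCM(238, 84, 462) = 2^2 × 3 × 7 × 11 × 17 = 15708.
Cycles for period 238: 15708 / 238 = 66.

66 cycles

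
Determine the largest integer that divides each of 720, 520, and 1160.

720 = 2^4 × 3^2 × 5
520 = 2^3 × 5 × 13
1160 = 2^3 × 5 × 29
gcd(720, 520, 1160) = 2^3 × 5 = 40.

40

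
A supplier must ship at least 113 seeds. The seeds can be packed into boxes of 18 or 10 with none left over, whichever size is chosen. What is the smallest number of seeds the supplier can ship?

The number of seeds must be a common multiple of 18 and 10, so a multiple of their LCM.
18 = 2 × 3^2
10 = 2 × 5
LCM(18, 10) = 2 × 3^2 × 5 = 90.
Smallest multiple of 90 that is ≥ 113: ⌈113/90⌉ × 90 = 2 × 90 = 180.

180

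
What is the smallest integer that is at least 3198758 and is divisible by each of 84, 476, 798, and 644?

The integer must be a common multiple of 84, 476, 798, and 644, so a multiple of their LCM.
84 = 2^2 × 3 × 7
476 = 2^2 × 7 × 17
798 = 2 × 3 × 7 × 19
644 = 2^2 × 7 × 23
LCM(84, 476, 798, 644) = 2^2 × 3 × 7 × 17 × 19 × 23 = 624036.
Smallest multiple of 624036 that is ≥ 3198758: ⌈3198758/624036⌉ × 624036 = 6 × 624036 = 3744216.

3744216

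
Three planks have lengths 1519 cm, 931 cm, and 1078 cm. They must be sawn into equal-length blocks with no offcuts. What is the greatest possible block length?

49 cm

The block length must divide every plank, so the greatest is gcd(1519, 931, 1078).
1519 = 7^2 × 31
931 = 7^2 × 19
1078 = 2 × 7^2 × 11
gcd(1519, 931, 1078) = 7^2 = 49.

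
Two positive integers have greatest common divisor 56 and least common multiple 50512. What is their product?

For any two positive integers, gcd × lcm = product = 56 × 50512 = 2828672.

2828672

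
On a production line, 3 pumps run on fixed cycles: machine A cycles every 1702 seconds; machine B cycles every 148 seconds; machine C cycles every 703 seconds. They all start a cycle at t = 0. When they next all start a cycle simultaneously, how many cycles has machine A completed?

They are all back at their starting positions together after one LCM of the periods.
1702 = 2 × 23 × 37
148 = 2^2 × 37
703 = 19 × 37
LCM(1702, 148, 703) = 2^2 × 19 × 23 × 37 = 64676.
Cycles for period 1702: 64676 / 1702 = 38.

38 cycles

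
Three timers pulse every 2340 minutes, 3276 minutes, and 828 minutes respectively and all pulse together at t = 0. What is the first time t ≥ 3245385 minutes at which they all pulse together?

Joint pulses occur at multiples of LCM(2340, 3276, 828).
2340 = 2^2 × 3^2 × 5 × 13
3276 = 2^2 × 3^2 × 7 × 13
828 = 2^2 × 3^2 × 23
LCM(2340, 3276, 828) = 2^2 × 3^2 × 5 × 7 × 13 × 23 = 376740.
Smallest multiple of 376740 that is ≥ 3245385: ⌈3245385/376740⌉ × 376740 = 9 × 376740 = 3390660.

3390660 minutes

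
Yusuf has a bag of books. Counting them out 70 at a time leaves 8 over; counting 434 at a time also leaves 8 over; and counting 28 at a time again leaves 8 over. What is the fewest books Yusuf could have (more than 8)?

N − 8 must be a common multiple of 70, 434, and 28.
70 = 2 × 5 × 7
434 = 2 × 7 × 31
28 = 2^2 × 7
LCM(70, 434, 28) = 2^2 × 5 × 7 × 31 = 4340.
Smallest N > 8 is LCM + 8 = 4340 + 8 = 4348.

4348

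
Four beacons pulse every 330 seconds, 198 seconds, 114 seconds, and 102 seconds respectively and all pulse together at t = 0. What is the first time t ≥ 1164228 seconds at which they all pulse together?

1279080 seconds

Joint pulses occur at multiples of LCM(330, 198, 114, 102).
330 = 2 × 3 × 5 × 11
198 = 2 × 3^2 × 11
114 = 2 × 3 × 19
102 = 2 × 3 × 17
LCM(330, 198, 114, 102) = 2 × 3^2 × 5 × 11 × 17 × 19 = 319770.
Smallest multiple of 319770 that is ≥ 1164228: ⌈1164228/319770⌉ × 319770 = 4 × 319770 = 1279080.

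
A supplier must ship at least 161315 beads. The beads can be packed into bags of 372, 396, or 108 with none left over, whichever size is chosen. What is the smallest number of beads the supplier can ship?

The number of beads must be a common multiple of 372, 396, and 108, so a multiple of their LCM.
372 = 2^2 × 3 × 31
396 = 2^2 × 3^2 × 11
108 = 2^2 × 3^3
LCM(372, 396, 108) = 2^2 × 3^3 × 11 × 31 = 36828.
Smallest multiple of 36828 that is ≥ 161315: ⌈161315/36828⌉ × 36828 = 5 × 36828 = 184140.

184140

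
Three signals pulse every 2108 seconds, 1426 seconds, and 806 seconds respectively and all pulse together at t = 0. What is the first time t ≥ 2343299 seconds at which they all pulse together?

Joint pulses occur at multiples of LCM(2108, 1426, 806).
2108 = 2^2 × 17 × 31
1426 = 2 × 23 × 31
806 = 2 × 13 × 31
LCM(2108, 1426, 806) = 2^2 × 13 × 17 × 23 × 31 = 630292.
Smallest multiple of 630292 that is ≥ 2343299: ⌈2343299/630292⌉ × 630292 = 4 × 630292 = 2521168.

2521168 seconds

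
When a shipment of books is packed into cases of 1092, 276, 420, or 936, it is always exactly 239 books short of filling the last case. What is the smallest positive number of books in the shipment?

753241

Being 239 short of a full case of size k means N ≡ −239 (mod k), i.e. N + 239 is a multiple of each size.
1092 = 2^2 × 3 × 7 × 13
276 = 2^2 × 3 × 23
420 = 2^2 × 3 × 5 × 7
936 = 2^3 × 3^2 × 13
LCM(1092, 276, 420, 936) = 2^3 × 3^2 × 5 × 7 × 13 × 23 = 753480.
Smallest positive N is 753480 − 239 = 753241.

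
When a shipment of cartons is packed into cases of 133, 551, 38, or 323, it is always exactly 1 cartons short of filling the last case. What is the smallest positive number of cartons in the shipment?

Being 1 short of a full case of size k means N ≡ −1 (mod k), i.e. N + 1 is a multiple of each size.
133 = 7 × 19
551 = 19 × 29
38 = 2 × 19
323 = 17 × 19
LCM(133, 551, 38, 323) = 2 × 7 × 17 × 19 × 29 = 131138.
Smallest positive N is 131138 − 1 = 131137.

131137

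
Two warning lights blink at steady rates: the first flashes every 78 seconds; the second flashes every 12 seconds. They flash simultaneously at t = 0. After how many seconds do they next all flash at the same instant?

The first simultaneous occurrence is after LCM of the individual periods.
78 = 2 × 3 × 13
12 = 2^2 × 3
LCM(78, 12) = 2^2 × 3 × 13 = 156.

156 seconds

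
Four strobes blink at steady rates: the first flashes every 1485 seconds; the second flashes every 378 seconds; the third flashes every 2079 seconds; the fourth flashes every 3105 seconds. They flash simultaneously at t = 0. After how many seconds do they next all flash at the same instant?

The first simultaneous occurrence is after LCM of the individual periods.
1485 = 3^3 × 5 × 11
378 = 2 × 3^3 × 7
2079 = 3^3 × 7 × 11
3105 = 3^3 × 5 × 23
LCM(1485, 378, 2079, 3105) = 2 × 3^3 × 5 × 7 × 11 × 23 = 478170.

478170 seconds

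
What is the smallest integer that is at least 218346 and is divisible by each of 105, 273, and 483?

The integer must be a common multiple of 105, 273, and 483, so a multiple of their LCM.
105 = 3 × 5 × 7
273 = 3 × 7 × 13
483 = 3 × 7 × 23
LCM(105, 273, 483) = 3 × 5 × 7 × 13 × 23 = 31395.
Smallest multiple of 31395 that is ≥ 218346: ⌈218346/31395⌉ × 31395 = 7 × 31395 = 219765.

219765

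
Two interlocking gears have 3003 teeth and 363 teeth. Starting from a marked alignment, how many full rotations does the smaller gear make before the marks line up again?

91 rotations

All finish a whole number of cycles simultaneously at t = LCM of the periods.
3003 = 3 × 7 × 11 × 13
363 = 3 × 11^2
LCM(3003, 363) = 3 × 7 × 11^2 × 13 = 33033.
Rotations for period 363: 33033 / 363 = 91.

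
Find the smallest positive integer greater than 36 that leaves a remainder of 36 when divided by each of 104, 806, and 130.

16156

N − 36 must be a common multiple of 104, 806, and 130.
104 = 2^3 × 13
806 = 2 × 13 × 31
130 = 2 × 5 × 13
LCM(104, 806, 130) = 2^3 × 5 × 13 × 31 = 16120.
Smallest N > 36 is LCM + 36 = 16120 + 36 = 16156.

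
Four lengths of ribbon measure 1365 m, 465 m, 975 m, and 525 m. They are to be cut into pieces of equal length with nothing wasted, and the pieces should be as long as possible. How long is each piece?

Each piece length must divide every original length, so the longest possible is gcd(1365, 465, 975, 525).
1365 = 3 × 5 × 7 × 13
465 = 3 × 5 × 31
975 = 3 × 5^2 × 13
525 = 3 × 5^2 × 7
gcd(1365, 465, 975, 525) = 3 × 5 = 15.

15 m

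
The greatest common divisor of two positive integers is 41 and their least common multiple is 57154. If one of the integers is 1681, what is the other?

For two integers, gcd × lcm = product, so the other is (41 × 57154) / 1681 = 2343314 / 1681 = 1394.

1394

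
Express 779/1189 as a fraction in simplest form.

779 = 19 × 41
1189 = 29 × 41
gcd(779, 1189) = 41.
Divide numerator and denominator by 41: 779/1189 = 19/29.

19/29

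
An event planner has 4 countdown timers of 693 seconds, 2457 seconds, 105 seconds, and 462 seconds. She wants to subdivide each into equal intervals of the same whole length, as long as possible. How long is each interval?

The interval must divide each timer length; the longest such is the gcd.
693 = 3^2 × 7 × 11
2457 = 3^3 × 7 × 13
105 = 3 × 5 × 7
462 = 2 × 3 × 7 × 11
gcd(693, 2457, 105, 462) = 3 × 7 = 21.

21 seconds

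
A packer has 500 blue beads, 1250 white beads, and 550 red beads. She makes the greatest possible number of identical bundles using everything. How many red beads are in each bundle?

11

Number of bundles = gcd(500, 1250, 550).
500 = 2^2 × 5^3
1250 = 2 × 5^4
550 = 2 × 5^2 × 11
gcd(500, 1250, 550) = 2 × 5^2 = 50.
red beads per bundle = 550 / 50 = 11.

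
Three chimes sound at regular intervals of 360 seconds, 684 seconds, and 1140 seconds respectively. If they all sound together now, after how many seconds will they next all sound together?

6840 seconds

We need the least common multiple of the intervals.
360 = 2^3 × 3^2 × 5
684 = 2^2 × 3^2 × 19
1140 = 2^2 × 3 × 5 × 19
LCM(360, 684, 1140) = 2^3 × 3^2 × 5 × 19 = 6840.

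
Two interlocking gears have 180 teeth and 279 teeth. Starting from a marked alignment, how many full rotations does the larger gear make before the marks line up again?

20 rotations

All finish a whole number of cycles simultaneously at t = LCM of the periods.
180 = 2^2 × 3^2 × 5
279 = 3^2 × 31
LCM(180, 279) = 2^2 × 3^2 × 5 × 31 = 5580.
Rotations for period 279: 5580 / 279 = 20.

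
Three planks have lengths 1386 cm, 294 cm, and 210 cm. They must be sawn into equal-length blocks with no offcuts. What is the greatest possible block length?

This is the greatest common divisor of 1386, 294, and 210.
1386 = 2 × 3^2 × 7 × 11
294 = 2 × 3 × 7^2
210 = 2 × 3 × 5 × 7
gcd(1386, 294, 210) = 2 × 3 × 7 = 42.

42 cm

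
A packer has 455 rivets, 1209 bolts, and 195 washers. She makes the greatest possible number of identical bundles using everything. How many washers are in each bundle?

15

Number of bundles = gcd(455, 1209, 195).
455 = 5 × 7 × 13
1209 = 3 × 13 × 31
195 = 3 × 5 × 13
gcd(455, 1209, 195) = 13.
washers per bundle = 195 / 13 = 15.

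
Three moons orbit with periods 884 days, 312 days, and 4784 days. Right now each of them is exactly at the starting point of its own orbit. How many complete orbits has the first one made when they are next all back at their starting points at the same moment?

They are all back at their starting positions together after one LCM of the periods.
884 = 2^2 × 13 × 17
312 = 2^3 × 3 × 13
4784 = 2^4 × 13 × 23
LCM(884, 312, 4784) = 2^4 × 3 × 13 × 17 × 23 = 243984.
Orbits for period 884: 243984 / 884 = 276.

276 orbits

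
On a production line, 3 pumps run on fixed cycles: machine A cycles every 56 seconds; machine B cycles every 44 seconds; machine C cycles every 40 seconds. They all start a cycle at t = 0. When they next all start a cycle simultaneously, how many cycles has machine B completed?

70 cycles

They are all back at their starting positions together after one LCM of the periods.
56 = 2^3 × 7
44 = 2^2 × 11
40 = 2^3 × 5
LCM(56, 44, 40) = 2^3 × 5 × 7 × 11 = 3080.
Cycles for period 44: 3080 / 44 = 70.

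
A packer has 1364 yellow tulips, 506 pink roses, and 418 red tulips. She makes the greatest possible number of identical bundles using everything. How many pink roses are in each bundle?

23

Number of bundles = gcd(1364, 506, 418).
1364 = 2^2 × 11 × 31
506 = 2 × 11 × 23
418 = 2 × 11 × 19
gcd(1364, 506, 418) = 2 × 11 = 22.
pink roses per bundle = 506 / 22 = 23.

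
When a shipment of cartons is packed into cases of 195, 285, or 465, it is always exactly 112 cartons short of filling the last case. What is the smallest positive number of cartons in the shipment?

Being 112 short of a full case of size k means N ≡ −112 (mod k), i.e. N + 112 is a multiple of each size.
195 = 3 × 5 × 13
285 = 3 × 5 × 19
465 = 3 × 5 × 31
LCM(195, 285, 465) = 3 × 5 × 13 × 19 × 31 = 114855.
Smallest positive N is 114855 − 112 = 114743.

114743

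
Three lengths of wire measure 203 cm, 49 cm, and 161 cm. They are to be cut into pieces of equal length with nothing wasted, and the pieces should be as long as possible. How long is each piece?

7 cm

The greatest length dividing all of 203, 49, and 161 is their gcd.
203 = 7 × 29
49 = 7^2
161 = 7 × 23
gcd(203, 49, 161) = 7.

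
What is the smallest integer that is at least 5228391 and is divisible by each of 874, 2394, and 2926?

5451138

The integer must be a common multiple of 874, 2394, and 2926, so a multiple of their LCM.
874 = 2 × 19 × 23
2394 = 2 × 3^2 × 7 × 19
2926 = 2 × 7 × 11 × 19
LCM(874, 2394, 2926) = 2 × 3^2 × 7 × 11 × 19 × 23 = 605682.
Smallest multiple of 605682 that is ≥ 5228391: ⌈5228391/605682⌉ × 605682 = 9 × 605682 = 5451138.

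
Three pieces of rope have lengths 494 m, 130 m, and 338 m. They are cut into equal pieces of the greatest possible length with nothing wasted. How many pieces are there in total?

37

Piece length = gcd(494, 130, 338).
494 = 2 × 13 × 19
130 = 2 × 5 × 13
338 = 2 × 13^2
gcd(494, 130, 338) = 2 × 13 = 26.
Total pieces = 494/26 + 130/26 + 338/26 = 19 + 5 + 13 = 37.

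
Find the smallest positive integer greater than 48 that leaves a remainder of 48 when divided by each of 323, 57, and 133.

N − 48 must be a common multiple of 323, 57, and 133.
323 = 17 × 19
57 = 3 × 19
133 = 7 × 19
LCM(323, 57, 133) = 3 × 7 × 17 × 19 = 6783.
Smallest N > 48 is LCM + 48 = 6783 + 48 = 6831.

6831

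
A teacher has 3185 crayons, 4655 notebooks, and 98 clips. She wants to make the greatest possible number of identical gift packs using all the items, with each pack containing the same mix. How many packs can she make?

49 packs

The pack count must divide each quantity, so the greatest is gcd(3185, 4655, 98).
3185 = 5 × 7^2 × 13
4655 = 5 × 7^2 × 19
98 = 2 × 7^2
gcd(3185, 4655, 98) = 7^2 = 49.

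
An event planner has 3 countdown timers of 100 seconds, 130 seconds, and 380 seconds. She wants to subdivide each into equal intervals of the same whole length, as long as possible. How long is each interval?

10 seconds

The interval must divide each timer length; the longest such is the gcd.
100 = 2^2 × 5^2
130 = 2 × 5 × 13
380 = 2^2 × 5 × 19
gcd(100, 130, 380) = 2 × 5 = 10.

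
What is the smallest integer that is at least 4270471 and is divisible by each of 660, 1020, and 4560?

The integer must be a common multiple of 660, 1020, and 4560, so a multiple of their LCM.
660 = 2^2 × 3 × 5 × 11
1020 = 2^2 × 3 × 5 × 17
4560 = 2^4 × 3 × 5 × 19
LCM(660, 1020, 4560) = 2^4 × 3 × 5 × 11 × 17 × 19 = 852720.
Smallest multiple of 852720 that is ≥ 4270471: ⌈4270471/852720⌉ × 852720 = 6 × 852720 = 5116320.

5116320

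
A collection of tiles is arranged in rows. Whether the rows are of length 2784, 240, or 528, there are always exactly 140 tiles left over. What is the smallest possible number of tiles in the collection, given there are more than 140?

N − 140 must be a common multiple of 2784, 240, and 528.
2784 = 2^5 × 3 × 29
240 = 2^4 × 3 × 5
528 = 2^4 × 3 × 11
LCM(2784, 240, 528) = 2^5 × 3 × 5 × 11 × 29 = 153120.
Smallest N > 140 is LCM + 140 = 153120 + 140 = 153260.

153260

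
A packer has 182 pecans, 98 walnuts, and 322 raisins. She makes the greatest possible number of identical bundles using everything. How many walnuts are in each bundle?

Number of bundles = gcd(182, 98, 322).
182 = 2 × 7 × 13
98 = 2 × 7^2
322 = 2 × 7 × 23
gcd(182, 98, 322) = 2 × 7 = 14.
walnuts per bundle = 98 / 14 = 7.

7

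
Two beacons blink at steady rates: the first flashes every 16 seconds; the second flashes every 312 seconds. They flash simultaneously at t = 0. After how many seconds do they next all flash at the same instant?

624 seconds

They coincide at every common multiple of the periods; the first is the LCM.
16 = 2^4
312 = 2^3 × 3 × 13
LCM(16, 312) = 2^4 × 3 × 13 = 624.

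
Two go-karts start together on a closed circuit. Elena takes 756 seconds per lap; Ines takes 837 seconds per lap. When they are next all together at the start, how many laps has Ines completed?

They are all back at their starting positions together after one LCM of the periods.
756 = 2^2 × 3^3 × 7
837 = 3^3 × 31
LCM(756, 837) = 2^2 × 3^3 × 7 × 31 = 23436.
Laps for period 837: 23436 / 837 = 28.

28 laps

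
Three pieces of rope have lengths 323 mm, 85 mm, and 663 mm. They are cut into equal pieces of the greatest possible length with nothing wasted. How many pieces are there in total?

Piece length = gcd(323, 85, 663).
323 = 17 × 19
85 = 5 × 17
663 = 3 × 13 × 17
gcd(323, 85, 663) = 17.
Total pieces = 323/17 + 85/17 + 663/17 = 19 + 5 + 39 = 63.

63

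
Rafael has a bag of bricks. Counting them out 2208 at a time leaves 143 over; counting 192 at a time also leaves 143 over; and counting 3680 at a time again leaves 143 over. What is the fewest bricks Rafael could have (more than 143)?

22223

N − 143 must be a common multiple of 2208, 192, and 3680.
2208 = 2^5 × 3 × 23
192 = 2^6 × 3
3680 = 2^5 × 5 × 23
LCM(2208, 192, 3680) = 2^6 × 3 × 5 × 23 = 22080.
Smallest N > 143 is LCM + 143 = 22080 + 143 = 22223.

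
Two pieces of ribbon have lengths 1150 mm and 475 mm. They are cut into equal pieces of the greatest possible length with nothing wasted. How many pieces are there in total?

65

Piece length = gcd(1150, 475).
1150 = 2 × 5^2 × 23
475 = 5^2 × 19
gcd(1150, 475) = 5^2 = 25.
Total pieces = 1150/25 + 475/25 = 46 + 19 = 65.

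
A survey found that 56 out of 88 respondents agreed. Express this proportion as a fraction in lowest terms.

7/11

56 = 2^3 × 7
88 = 2^3 × 11
gcd(56, 88) = 2^3 = 8.
Divide numerator and denominator by 8: 56/88 = 7/11.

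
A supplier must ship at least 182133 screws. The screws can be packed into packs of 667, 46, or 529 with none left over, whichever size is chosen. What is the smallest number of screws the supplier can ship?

184092

The number of screws must be a common multiple of 667, 46, and 529, so a multiple of their LCM.
667 = 23 × 29
46 = 2 × 23
529 = 23^2
LCM(667, 46, 529) = 2 × 23^2 × 29 = 30682.
Smallest multiple of 30682 that is ≥ 182133: ⌈182133/30682⌉ × 30682 = 6 × 30682 = 184092.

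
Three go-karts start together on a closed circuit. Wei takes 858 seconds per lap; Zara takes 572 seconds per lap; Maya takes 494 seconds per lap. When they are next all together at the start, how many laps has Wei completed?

They are all back at their starting positions together after one LCM of the periods.
858 = 2 × 3 × 11 × 13
572 = 2^2 × 11 × 13
494 = 2 × 13 × 19
LCM(858, 572, 494) = 2^2 × 3 × 11 × 13 × 19 = 32604.
Laps for period 858: 32604 / 858 = 38.

38 laps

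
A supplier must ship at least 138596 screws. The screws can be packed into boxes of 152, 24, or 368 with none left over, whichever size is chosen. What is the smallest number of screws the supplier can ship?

146832

The number of screws must be a common multiple of 152, 24, and 368, so a multiple of their LCM.
152 = 2^3 × 19
24 = 2^3 × 3
368 = 2^4 × 23
LCM(152, 24, 368) = 2^4 × 3 × 19 × 23 = 20976.
Smallest multiple of 20976 that is ≥ 138596: ⌈138596/20976⌉ × 20976 = 7 × 20976 = 146832.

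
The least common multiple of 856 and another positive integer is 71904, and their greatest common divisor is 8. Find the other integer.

672

gcd × lcm = product of the two integers, so the other integer is (8 × 71904) / 856 = 672.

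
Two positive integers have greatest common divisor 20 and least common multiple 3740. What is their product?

74800

For any two positive integers, gcd × lcm = product = 20 × 3740 = 74800.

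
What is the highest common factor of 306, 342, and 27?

306 = 2 × 3^2 × 17
342 = 2 × 3^2 × 19
27 = 3^3
gcd(306, 342, 27) = 3^2 = 9.

9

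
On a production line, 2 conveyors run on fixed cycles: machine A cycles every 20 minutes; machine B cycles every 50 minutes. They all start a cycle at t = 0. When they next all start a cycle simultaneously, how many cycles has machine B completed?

They are all back at their starting positions together after one LCM of the periods.
20 = 2^2 × 5
50 = 2 × 5^2
LCM(20, 50) = 2^2 × 5^2 = 100.
Cycles for period 50: 100 / 50 = 2.

2 cycles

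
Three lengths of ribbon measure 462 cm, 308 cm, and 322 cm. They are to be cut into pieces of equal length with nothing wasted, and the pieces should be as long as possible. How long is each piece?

14 cm

The greatest length dividing all of 462, 308, and 322 is their gcd.
462 = 2 × 3 × 7 × 11
308 = 2^2 × 7 × 11
322 = 2 × 7 × 23
gcd(462, 308, 322) = 2 × 7 = 14.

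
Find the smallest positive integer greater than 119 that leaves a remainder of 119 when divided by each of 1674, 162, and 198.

N − 119 must be a common multiple of 1674, 162, and 198.
1674 = 2 × 3^3 × 31
162 = 2 × 3^4
198 = 2 × 3^2 × 11
LCM(1674, 162, 198) = 2 × 3^4 × 11 × 31 = 55242.
Smallest N > 119 is LCM + 119 = 55242 + 119 = 55361.

55361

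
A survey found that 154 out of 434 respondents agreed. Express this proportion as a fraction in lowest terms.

154 = 2 × 7 × 11
434 = 2 × 7 × 31
gcd(154, 434) = 2 × 7 = 14.
Divide numerator and denominator by 14: 154/434 = 11/31.

11/31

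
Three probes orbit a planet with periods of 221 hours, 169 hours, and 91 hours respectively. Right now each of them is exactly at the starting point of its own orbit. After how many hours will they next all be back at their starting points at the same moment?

They coincide at every common multiple of the periods; the first is the LCM.
221 = 13 × 17
169 = 13^2
91 = 7 × 13
LCM(221, 169, 91) = 7 × 13^2 × 17 = 20111.

20111 hours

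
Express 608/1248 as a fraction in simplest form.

608 = 2^5 × 19
1248 = 2^5 × 3 × 13
gcd(608, 1248) = 2^5 = 32.
Divide numerator and denominator by 32: 608/1248 = 19/39.

19/39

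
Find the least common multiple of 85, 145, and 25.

85 = 5 × 17
145 = 5 × 29
25 = 5^2
LCM(85, 145, 25) = 5^2 × 17 × 29 = 12325.

12325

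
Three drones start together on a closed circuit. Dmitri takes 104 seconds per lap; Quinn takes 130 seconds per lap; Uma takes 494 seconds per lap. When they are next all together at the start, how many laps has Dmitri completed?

They are all back at their starting positions together after one LCM of the periods.
104 = 2^3 × 13
130 = 2 × 5 × 13
494 = 2 × 13 × 19
LCM(104, 130, 494) = 2^3 × 5 × 13 × 19 = 9880.
Laps for period 104: 9880 / 104 = 95.

95 laps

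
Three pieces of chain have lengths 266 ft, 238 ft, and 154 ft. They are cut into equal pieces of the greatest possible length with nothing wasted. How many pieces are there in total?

47

Piece length = gcd(266, 238, 154).
266 = 2 × 7 × 19
238 = 2 × 7 × 17
154 = 2 × 7 × 11
gcd(266, 238, 154) = 2 × 7 = 14.
Total pieces = 266/14 + 238/14 + 154/14 = 19 + 17 + 11 = 47.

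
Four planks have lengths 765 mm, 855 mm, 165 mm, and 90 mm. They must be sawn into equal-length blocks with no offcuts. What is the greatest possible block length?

The block length must divide every plank, so the greatest is gcd(765, 855, 165, 90).
765 = 3^2 × 5 × 17
855 = 3^2 × 5 × 19
165 = 3 × 5 × 11
90 = 2 × 3^2 × 5
gcd(765, 855, 165, 90) = 3 × 5 = 15.

15 mm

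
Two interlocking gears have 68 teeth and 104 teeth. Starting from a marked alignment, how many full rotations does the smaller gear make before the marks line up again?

26 rotations

All finish a whole number of cycles simultaneously at t = LCM of the periods.
68 = 2^2 × 17
104 = 2^3 × 13
LCM(68, 104) = 2^3 × 13 × 17 = 1768.
Rotations for period 68: 1768 / 68 = 26.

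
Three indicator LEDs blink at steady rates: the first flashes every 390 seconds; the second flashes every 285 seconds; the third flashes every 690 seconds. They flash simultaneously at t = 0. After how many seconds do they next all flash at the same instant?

We need the least common multiple of the intervals.
390 = 2 × 3 × 5 × 13
285 = 3 × 5 × 19
690 = 2 × 3 × 5 × 23
LCM(390, 285, 690) = 2 × 3 × 5 × 13 × 19 × 23 = 170430.

170430 seconds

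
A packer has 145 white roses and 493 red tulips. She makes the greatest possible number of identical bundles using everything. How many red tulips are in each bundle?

17

Number of bundles = gcd(145, 493).
145 = 5 × 29
493 = 17 × 29
gcd(145, 493) = 29.
red tulips per bundle = 493 / 29 = 17.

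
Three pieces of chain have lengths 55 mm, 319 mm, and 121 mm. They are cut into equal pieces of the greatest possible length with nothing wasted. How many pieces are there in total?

Piece length = gcd(55, 319, 121).
55 = 5 × 11
319 = 11 × 29
121 = 11^2
gcd(55, 319, 121) = 11.
Total pieces = 55/11 + 319/11 + 121/11 = 5 + 29 + 11 = 45.

45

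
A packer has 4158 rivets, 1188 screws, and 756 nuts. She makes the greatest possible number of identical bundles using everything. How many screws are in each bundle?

22

Number of bundles = gcd(4158, 1188, 756).
4158 = 2 × 3^3 × 7 × 11
1188 = 2^2 × 3^3 × 11
756 = 2^2 × 3^3 × 7
gcd(4158, 1188, 756) = 2 × 3^3 = 54.
screws per bundle = 1188 / 54 = 22.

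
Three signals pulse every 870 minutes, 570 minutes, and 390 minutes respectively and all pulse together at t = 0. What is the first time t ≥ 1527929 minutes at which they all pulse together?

Joint pulses occur at multiples of LCM(870, 570, 390).
870 = 2 × 3 × 5 × 29
570 = 2 × 3 × 5 × 19
390 = 2 × 3 × 5 × 13
LCM(870, 570, 390) = 2 × 3 × 5 × 13 × 19 × 29 = 214890.
Smallest multiple of 214890 that is ≥ 1527929: ⌈1527929/214890⌉ × 214890 = 8 × 214890 = 1719120.

1719120 minutes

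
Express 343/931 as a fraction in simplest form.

343 = 7^3
931 = 7^2 × 19
gcd(343, 931) = 7^2 = 49.
Divide numerator and denominator by 49: 343/931 = 7/19.

7/19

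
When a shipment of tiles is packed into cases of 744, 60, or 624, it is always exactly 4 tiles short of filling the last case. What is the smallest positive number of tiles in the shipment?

Being 4 short of a full case of size k means N ≡ −4 (mod k), i.e. N + 4 is a multiple of each size.
744 = 2^3 × 3 × 31
60 = 2^2 × 3 × 5
624 = 2^4 × 3 × 13
LCM(744, 60, 624) = 2^4 × 3 × 5 × 13 × 31 = 96720.
Smallest positive N is 96720 − 4 = 96716.

96716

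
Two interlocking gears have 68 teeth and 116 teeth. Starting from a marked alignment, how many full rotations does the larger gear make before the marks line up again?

They are all back at their starting positions together after one LCM of the periods.
68 = 2^2 × 17
116 = 2^2 × 29
LCM(68, 116) = 2^2 × 17 × 29 = 1972.
Rotations for period 116: 1972 / 116 = 17.

17 rotations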